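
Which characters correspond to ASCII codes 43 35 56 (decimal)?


Codes (decimal): 43 35 56
Per-code ASCII lookup:
  43  (special character) → '+'
  35  (special character) → '#'
  56  (range 48-57: digits, 56 - 48 = 8) → '8'
= '+#8'


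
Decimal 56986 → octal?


Divide by 8 repeatedly:
56986 ÷ 8 = 7123 remainder 2
7123 ÷ 8 = 890 remainder 3
890 ÷ 8 = 111 remainder 2
111 ÷ 8 = 13 remainder 7
13 ÷ 8 = 1 remainder 5
1 ÷ 8 = 0 remainder 1
Reading remainders bottom-up:
= 0o157232


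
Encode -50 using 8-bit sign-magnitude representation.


Sign bit: 1 (negative)
Magnitude: 50 = 0110010
= 10110010


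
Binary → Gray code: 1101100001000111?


Binary: 1101100001000111
Gray code: G = B XOR (B >> 1)
B >> 1 = 0110110000100011
1101100001000111 XOR 0110110000100011:
  1 XOR 0 = 1
  1 XOR 1 = 0
  0 XOR 1 = 1
  1 XOR 0 = 1
  1 XOR 1 = 0
  0 XOR 1 = 1
  0 XOR 0 = 0
  0 XOR 0 = 0
  0 XOR 0 = 0
  1 XOR 0 = 1
  0 XOR 1 = 1
  0 XOR 0 = 0
  0 XOR 0 = 0
  1 XOR 0 = 1
  1 XOR 1 = 0
  1 XOR 1 = 0
= 1011010001100100


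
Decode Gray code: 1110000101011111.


Gray code: 1110000101011111
MSB stays the same: 1
Each subsequent bit = prev_binary XOR current_gray:
  B[1] = 1 XOR 1 = 0
  B[2] = 0 XOR 1 = 1
  B[3] = 1 XOR 0 = 1
  B[4] = 1 XOR 0 = 1
  B[5] = 1 XOR 0 = 1
  B[6] = 1 XOR 0 = 1
  B[7] = 1 XOR 1 = 0
  B[8] = 0 XOR 0 = 0
  B[9] = 0 XOR 1 = 1
  B[10] = 1 XOR 0 = 1
  B[11] = 1 XOR 1 = 0
  B[12] = 0 XOR 1 = 1
  B[13] = 1 XOR 1 = 0
  B[14] = 0 XOR 1 = 1
  B[15] = 1 XOR 1 = 0
= 1011111001101010 (48746 decimal)


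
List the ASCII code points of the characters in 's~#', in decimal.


String: 's~#'  (3 characters)
Per-character ASCII lookup:
  's': lowercase starts at 97: 's' = 97 + 18 = 115
  '~': special character: '~' = 126
  '#': special character: '#' = 35
= 115 126 35


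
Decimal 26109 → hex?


Divide by 16 repeatedly:
26109 ÷ 16 = 1631 remainder 13 (D)
1631 ÷ 16 = 101 remainder 15 (F)
101 ÷ 16 = 6 remainder 5 (5)
6 ÷ 16 = 0 remainder 6 (6)
Reading remainders bottom-up:
= 0x65FD


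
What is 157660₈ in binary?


Each octal digit → 3 binary bits:
  1 = 001
  5 = 101
  7 = 111
  6 = 110
  6 = 110
  0 = 000
Concatenate: 001 101 111 110 110 000
= 001101111110110000


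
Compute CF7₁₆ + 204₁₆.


Align and add column by column (LSB to MSB, each column mod 16 with carry):
  0CF7
+ 0204
  ----
  col 0: 7(7) + 4(4) + 0 (carry in) = 11 → B(11), carry out 0
  col 1: F(15) + 0(0) + 0 (carry in) = 15 → F(15), carry out 0
  col 2: C(12) + 2(2) + 0 (carry in) = 14 → E(14), carry out 0
  col 3: 0(0) + 0(0) + 0 (carry in) = 0 → 0(0), carry out 0
Reading digits MSB→LSB: 0EFB
Strip leading zeros: EFB
= 0xEFB


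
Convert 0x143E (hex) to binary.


Each hex digit → 4 binary bits:
  1 = 0001
  4 = 0100
  3 = 0011
  E = 1110
Concatenate: 0001 0100 0011 1110
= 0001010000111110


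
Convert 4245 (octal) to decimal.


Positional values:
Position 0: 5 × 8^0 = 5
Position 1: 4 × 8^1 = 32
Position 2: 2 × 8^2 = 128
Position 3: 4 × 8^3 = 2048
Sum = 5 + 32 + 128 + 2048
= 2213


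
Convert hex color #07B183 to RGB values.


Hex: #07B183
R = 07₁₆ = 7
G = B1₁₆ = 177
B = 83₁₆ = 131
= RGB(7, 177, 131)


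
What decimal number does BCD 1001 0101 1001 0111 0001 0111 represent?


Each 4-bit group → digit:
  1001 → 9
  0101 → 5
  1001 → 9
  0111 → 7
  0001 → 1
  0111 → 7
= 959717


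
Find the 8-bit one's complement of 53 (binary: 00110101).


Original: 00110101
Invert all bits:
  bit 0: 0 → 1
  bit 1: 0 → 1
  bit 2: 1 → 0
  bit 3: 1 → 0
  bit 4: 0 → 1
  bit 5: 1 → 0
  bit 6: 0 → 1
  bit 7: 1 → 0
= 11001010


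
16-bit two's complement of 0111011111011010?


Original: 0111011111011010
Step 1 - Invert all bits: 1000100000100101
Step 2 - Add 1: 1000100000100101 + 1
= 1000100000100110 (represents -30682)


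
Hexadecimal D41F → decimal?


Positional values:
Position 0: F × 16^0 = 15 × 1 = 15
Position 1: 1 × 16^1 = 1 × 16 = 16
Position 2: 4 × 16^2 = 4 × 256 = 1024
Position 3: D × 16^3 = 13 × 4096 = 53248
Sum = 15 + 16 + 1024 + 53248
= 54303


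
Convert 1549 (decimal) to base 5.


Divide by 5 repeatedly:
1549 ÷ 5 = 309 remainder 4
309 ÷ 5 = 61 remainder 4
61 ÷ 5 = 12 remainder 1
12 ÷ 5 = 2 remainder 2
2 ÷ 5 = 0 remainder 2
Reading remainders bottom-up:
= 22144


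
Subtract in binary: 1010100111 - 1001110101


Align and subtract column by column (LSB to MSB, borrowing when needed):
  1010100111
- 1001110101
  ----------
  col 0: (1 - 0 borrow-in) - 1 → 1 - 1 = 0, borrow out 0
  col 1: (1 - 0 borrow-in) - 0 → 1 - 0 = 1, borrow out 0
  col 2: (1 - 0 borrow-in) - 1 → 1 - 1 = 0, borrow out 0
  col 3: (0 - 0 borrow-in) - 0 → 0 - 0 = 0, borrow out 0
  col 4: (0 - 0 borrow-in) - 1 → borrow from next column: (0+2) - 1 = 1, borrow out 1
  col 5: (1 - 1 borrow-in) - 1 → borrow from next column: (0+2) - 1 = 1, borrow out 1
  col 6: (0 - 1 borrow-in) - 1 → borrow from next column: (-1+2) - 1 = 0, borrow out 1
  col 7: (1 - 1 borrow-in) - 0 → 0 - 0 = 0, borrow out 0
  col 8: (0 - 0 borrow-in) - 0 → 0 - 0 = 0, borrow out 0
  col 9: (1 - 0 borrow-in) - 1 → 1 - 1 = 0, borrow out 0
Reading bits MSB→LSB: 0000110010
Strip leading zeros: 110010
= 110010


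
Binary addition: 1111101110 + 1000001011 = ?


Align and add column by column (LSB to MSB, carry propagating):
  01111101110
+ 01000001011
  -----------
  col 0: 0 + 1 + 0 (carry in) = 1 → bit 1, carry out 0
  col 1: 1 + 1 + 0 (carry in) = 2 → bit 0, carry out 1
  col 2: 1 + 0 + 1 (carry in) = 2 → bit 0, carry out 1
  col 3: 1 + 1 + 1 (carry in) = 3 → bit 1, carry out 1
  col 4: 0 + 0 + 1 (carry in) = 1 → bit 1, carry out 0
  col 5: 1 + 0 + 0 (carry in) = 1 → bit 1, carry out 0
  col 6: 1 + 0 + 0 (carry in) = 1 → bit 1, carry out 0
  col 7: 1 + 0 + 0 (carry in) = 1 → bit 1, carry out 0
  col 8: 1 + 0 + 0 (carry in) = 1 → bit 1, carry out 0
  col 9: 1 + 1 + 0 (carry in) = 2 → bit 0, carry out 1
  col 10: 0 + 0 + 1 (carry in) = 1 → bit 1, carry out 0
Reading bits MSB→LSB: 10111111001
Strip leading zeros: 10111111001
= 10111111001


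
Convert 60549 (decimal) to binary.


Divide by 2 repeatedly:
60549 ÷ 2 = 30274 remainder 1
30274 ÷ 2 = 15137 remainder 0
15137 ÷ 2 = 7568 remainder 1
7568 ÷ 2 = 3784 remainder 0
3784 ÷ 2 = 1892 remainder 0
1892 ÷ 2 = 946 remainder 0
946 ÷ 2 = 473 remainder 0
473 ÷ 2 = 236 remainder 1
236 ÷ 2 = 118 remainder 0
118 ÷ 2 = 59 remainder 0
59 ÷ 2 = 29 remainder 1
29 ÷ 2 = 14 remainder 1
14 ÷ 2 = 7 remainder 0
7 ÷ 2 = 3 remainder 1
3 ÷ 2 = 1 remainder 1
1 ÷ 2 = 0 remainder 1
Reading remainders bottom-up:
= 1110110010000101


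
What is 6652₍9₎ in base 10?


Positional values (base 9):
  2 × 9^0 = 2 × 1 = 2
  5 × 9^1 = 5 × 9 = 45
  6 × 9^2 = 6 × 81 = 486
  6 × 9^3 = 6 × 729 = 4374
Sum = 2 + 45 + 486 + 4374
= 4907


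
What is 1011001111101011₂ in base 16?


Group into 4-bit nibbles: 1011001111101011
  1011 = B
  0011 = 3
  1110 = E
  1011 = B
= 0xB3EB


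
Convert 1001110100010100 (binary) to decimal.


Positional values:
Bit 2: 1 × 2^2 = 4
Bit 4: 1 × 2^4 = 16
Bit 8: 1 × 2^8 = 256
Bit 10: 1 × 2^10 = 1024
Bit 11: 1 × 2^11 = 2048
Bit 12: 1 × 2^12 = 4096
Bit 15: 1 × 2^15 = 32768
Sum = 4 + 16 + 256 + 1024 + 2048 + 4096 + 32768
= 40212


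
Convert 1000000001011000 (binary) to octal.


Group into 3-bit groups: 001000000001011000
  001 = 1
  000 = 0
  000 = 0
  001 = 1
  011 = 3
  000 = 0
= 0o100130


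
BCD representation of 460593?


Each digit → 4-bit binary:
  4 → 0100
  6 → 0110
  0 → 0000
  5 → 0101
  9 → 1001
  3 → 0011
= 0100 0110 0000 0101 1001 0011


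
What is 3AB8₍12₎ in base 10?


Positional values (base 12):
  8 × 12^0 = 8 × 1 = 8
  B × 12^1 = 11 × 12 = 132
  A × 12^2 = 10 × 144 = 1440
  3 × 12^3 = 3 × 1728 = 5184
Sum = 8 + 132 + 1440 + 5184
= 6764


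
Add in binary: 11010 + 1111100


Align and add column by column (LSB to MSB, carry propagating):
  00011010
+ 01111100
  --------
  col 0: 0 + 0 + 0 (carry in) = 0 → bit 0, carry out 0
  col 1: 1 + 0 + 0 (carry in) = 1 → bit 1, carry out 0
  col 2: 0 + 1 + 0 (carry in) = 1 → bit 1, carry out 0
  col 3: 1 + 1 + 0 (carry in) = 2 → bit 0, carry out 1
  col 4: 1 + 1 + 1 (carry in) = 3 → bit 1, carry out 1
  col 5: 0 + 1 + 1 (carry in) = 2 → bit 0, carry out 1
  col 6: 0 + 1 + 1 (carry in) = 2 → bit 0, carry out 1
  col 7: 0 + 0 + 1 (carry in) = 1 → bit 1, carry out 0
Reading bits MSB→LSB: 10010110
Strip leading zeros: 10010110
= 10010110


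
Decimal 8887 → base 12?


Divide by 12 repeatedly:
8887 ÷ 12 = 740 remainder 7
740 ÷ 12 = 61 remainder 8
61 ÷ 12 = 5 remainder 1
5 ÷ 12 = 0 remainder 5
Reading remainders bottom-up:
= 5187


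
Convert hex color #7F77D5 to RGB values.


Hex: #7F77D5
R = 7F₁₆ = 127
G = 77₁₆ = 119
B = D5₁₆ = 213
= RGB(127, 119, 213)


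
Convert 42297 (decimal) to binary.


Divide by 2 repeatedly:
42297 ÷ 2 = 21148 remainder 1
21148 ÷ 2 = 10574 remainder 0
10574 ÷ 2 = 5287 remainder 0
5287 ÷ 2 = 2643 remainder 1
2643 ÷ 2 = 1321 remainder 1
1321 ÷ 2 = 660 remainder 1
660 ÷ 2 = 330 remainder 0
330 ÷ 2 = 165 remainder 0
165 ÷ 2 = 82 remainder 1
82 ÷ 2 = 41 remainder 0
41 ÷ 2 = 20 remainder 1
20 ÷ 2 = 10 remainder 0
10 ÷ 2 = 5 remainder 0
5 ÷ 2 = 2 remainder 1
2 ÷ 2 = 1 remainder 0
1 ÷ 2 = 0 remainder 1
Reading remainders bottom-up:
= 1010010100111001


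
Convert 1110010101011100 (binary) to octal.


Group into 3-bit groups: 001110010101011100
  001 = 1
  110 = 6
  010 = 2
  101 = 5
  011 = 3
  100 = 4
= 0o162534


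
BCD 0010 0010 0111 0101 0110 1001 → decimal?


Each 4-bit group → digit:
  0010 → 2
  0010 → 2
  0111 → 7
  0101 → 5
  0110 → 6
  1001 → 9
= 227569


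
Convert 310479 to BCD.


Each digit → 4-bit binary:
  3 → 0011
  1 → 0001
  0 → 0000
  4 → 0100
  7 → 0111
  9 → 1001
= 0011 0001 0000 0100 0111 1001


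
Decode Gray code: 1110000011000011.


Gray code: 1110000011000011
MSB stays the same: 1
Each subsequent bit = prev_binary XOR current_gray:
  B[1] = 1 XOR 1 = 0
  B[2] = 0 XOR 1 = 1
  B[3] = 1 XOR 0 = 1
  B[4] = 1 XOR 0 = 1
  B[5] = 1 XOR 0 = 1
  B[6] = 1 XOR 0 = 1
  B[7] = 1 XOR 0 = 1
  B[8] = 1 XOR 1 = 0
  B[9] = 0 XOR 1 = 1
  B[10] = 1 XOR 0 = 1
  B[11] = 1 XOR 0 = 1
  B[12] = 1 XOR 0 = 1
  B[13] = 1 XOR 0 = 1
  B[14] = 1 XOR 1 = 0
  B[15] = 0 XOR 1 = 1
= 1011111101111101 (49021 decimal)


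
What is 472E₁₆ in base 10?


Positional values:
Position 0: E × 16^0 = 14 × 1 = 14
Position 1: 2 × 16^1 = 2 × 16 = 32
Position 2: 7 × 16^2 = 7 × 256 = 1792
Position 3: 4 × 16^3 = 4 × 4096 = 16384
Sum = 14 + 32 + 1792 + 16384
= 18222


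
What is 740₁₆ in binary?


Each hex digit → 4 binary bits:
  7 = 0111
  4 = 0100
  0 = 0000
Concatenate: 0111 0100 0000
= 011101000000


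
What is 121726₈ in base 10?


Positional values:
Position 0: 6 × 8^0 = 6
Position 1: 2 × 8^1 = 16
Position 2: 7 × 8^2 = 448
Position 3: 1 × 8^3 = 512
Position 4: 2 × 8^4 = 8192
Position 5: 1 × 8^5 = 32768
Sum = 6 + 16 + 448 + 512 + 8192 + 32768
= 41942


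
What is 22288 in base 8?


Divide by 8 repeatedly:
22288 ÷ 8 = 2786 remainder 0
2786 ÷ 8 = 348 remainder 2
348 ÷ 8 = 43 remainder 4
43 ÷ 8 = 5 remainder 3
5 ÷ 8 = 0 remainder 5
Reading remainders bottom-up:
= 0o53420


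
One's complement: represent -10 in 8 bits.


Original: 00001010
Invert all bits:
  bit 0: 0 → 1
  bit 1: 0 → 1
  bit 2: 0 → 1
  bit 3: 0 → 1
  bit 4: 1 → 0
  bit 5: 0 → 1
  bit 6: 1 → 0
  bit 7: 0 → 1
= 11110101


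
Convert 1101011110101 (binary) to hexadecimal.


Group into 4-bit nibbles: 0001101011110101
  0001 = 1
  1010 = A
  1111 = F
  0101 = 5
= 0x1AF5


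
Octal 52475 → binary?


Each octal digit → 3 binary bits:
  5 = 101
  2 = 010
  4 = 100
  7 = 111
  5 = 101
Concatenate: 101 010 100 111 101
= 101010100111101


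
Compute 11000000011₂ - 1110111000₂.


Align and subtract column by column (LSB to MSB, borrowing when needed):
  11000000011
- 01110111000
  -----------
  col 0: (1 - 0 borrow-in) - 0 → 1 - 0 = 1, borrow out 0
  col 1: (1 - 0 borrow-in) - 0 → 1 - 0 = 1, borrow out 0
  col 2: (0 - 0 borrow-in) - 0 → 0 - 0 = 0, borrow out 0
  col 3: (0 - 0 borrow-in) - 1 → borrow from next column: (0+2) - 1 = 1, borrow out 1
  col 4: (0 - 1 borrow-in) - 1 → borrow from next column: (-1+2) - 1 = 0, borrow out 1
  col 5: (0 - 1 borrow-in) - 1 → borrow from next column: (-1+2) - 1 = 0, borrow out 1
  col 6: (0 - 1 borrow-in) - 0 → borrow from next column: (-1+2) - 0 = 1, borrow out 1
  col 7: (0 - 1 borrow-in) - 1 → borrow from next column: (-1+2) - 1 = 0, borrow out 1
  col 8: (0 - 1 borrow-in) - 1 → borrow from next column: (-1+2) - 1 = 0, borrow out 1
  col 9: (1 - 1 borrow-in) - 1 → borrow from next column: (0+2) - 1 = 1, borrow out 1
  col 10: (1 - 1 borrow-in) - 0 → 0 - 0 = 0, borrow out 0
Reading bits MSB→LSB: 01001001011
Strip leading zeros: 1001001011
= 1001001011


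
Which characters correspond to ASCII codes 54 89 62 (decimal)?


Codes (decimal): 54 89 62
Per-code ASCII lookup:
  54  (range 48-57: digits, 54 - 48 = 6) → '6'
  89  (range 65-90: uppercase, 89 - 65 = 24) → 'Y'
  62  (special character) → '>'
= '6Y>'


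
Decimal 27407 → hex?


Divide by 16 repeatedly:
27407 ÷ 16 = 1712 remainder 15 (F)
1712 ÷ 16 = 107 remainder 0 (0)
107 ÷ 16 = 6 remainder 11 (B)
6 ÷ 16 = 0 remainder 6 (6)
Reading remainders bottom-up:
= 0x6B0F


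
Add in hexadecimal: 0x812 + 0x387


Align and add column by column (LSB to MSB, each column mod 16 with carry):
  0812
+ 0387
  ----
  col 0: 2(2) + 7(7) + 0 (carry in) = 9 → 9(9), carry out 0
  col 1: 1(1) + 8(8) + 0 (carry in) = 9 → 9(9), carry out 0
  col 2: 8(8) + 3(3) + 0 (carry in) = 11 → B(11), carry out 0
  col 3: 0(0) + 0(0) + 0 (carry in) = 0 → 0(0), carry out 0
Reading digits MSB→LSB: 0B99
Strip leading zeros: B99
= 0xB99


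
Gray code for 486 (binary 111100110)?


Binary: 111100110
Gray code: G = B XOR (B >> 1)
B >> 1 = 011110011
111100110 XOR 011110011:
  1 XOR 0 = 1
  1 XOR 1 = 0
  1 XOR 1 = 0
  1 XOR 1 = 0
  0 XOR 1 = 1
  0 XOR 0 = 0
  1 XOR 0 = 1
  1 XOR 1 = 0
  0 XOR 1 = 1
= 100010101


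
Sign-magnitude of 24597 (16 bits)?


Sign bit: 0 (positive)
Magnitude: 24597 = 110000000010101
= 0110000000010101


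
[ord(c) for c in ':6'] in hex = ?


String: ':6'  (2 characters)
Per-character ASCII lookup:
  ':': special character: ':' = 58 → 0x3A
  '6': digits start at 48: '6' = 48 + 6 = 54 → 0x36
= 0x3A 0x36


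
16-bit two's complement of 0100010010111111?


Original: 0100010010111111
Step 1 - Invert all bits: 1011101101000000
Step 2 - Add 1: 1011101101000000 + 1
= 1011101101000001 (represents -17599)


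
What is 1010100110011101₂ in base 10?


Positional values:
Bit 0: 1 × 2^0 = 1
Bit 2: 1 × 2^2 = 4
Bit 3: 1 × 2^3 = 8
Bit 4: 1 × 2^4 = 16
Bit 7: 1 × 2^7 = 128
Bit 8: 1 × 2^8 = 256
Bit 11: 1 × 2^11 = 2048
Bit 13: 1 × 2^13 = 8192
Bit 15: 1 × 2^15 = 32768
Sum = 1 + 4 + 8 + 16 + 128 + 256 + 2048 + 8192 + 32768
= 43421


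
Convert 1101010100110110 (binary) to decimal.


Positional values:
Bit 1: 1 × 2^1 = 2
Bit 2: 1 × 2^2 = 4
Bit 4: 1 × 2^4 = 16
Bit 5: 1 × 2^5 = 32
Bit 8: 1 × 2^8 = 256
Bit 10: 1 × 2^10 = 1024
Bit 12: 1 × 2^12 = 4096
Bit 14: 1 × 2^14 = 16384
Bit 15: 1 × 2^15 = 32768
Sum = 2 + 4 + 16 + 32 + 256 + 1024 + 4096 + 16384 + 32768
= 54582


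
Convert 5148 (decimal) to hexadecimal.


Divide by 16 repeatedly:
5148 ÷ 16 = 321 remainder 12 (C)
321 ÷ 16 = 20 remainder 1 (1)
20 ÷ 16 = 1 remainder 4 (4)
1 ÷ 16 = 0 remainder 1 (1)
Reading remainders bottom-up:
= 0x141C


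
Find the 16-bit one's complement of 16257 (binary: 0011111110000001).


Original: 0011111110000001
Invert all bits:
  bit 0: 0 → 1
  bit 1: 0 → 1
  bit 2: 1 → 0
  bit 3: 1 → 0
  bit 4: 1 → 0
  bit 5: 1 → 0
  bit 6: 1 → 0
  bit 7: 1 → 0
  bit 8: 1 → 0
  bit 9: 0 → 1
  bit 10: 0 → 1
  bit 11: 0 → 1
  bit 12: 0 → 1
  bit 13: 0 → 1
  bit 14: 0 → 1
  bit 15: 1 → 0
= 1100000001111110


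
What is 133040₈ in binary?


Each octal digit → 3 binary bits:
  1 = 001
  3 = 011
  3 = 011
  0 = 000
  4 = 100
  0 = 000
Concatenate: 001 011 011 000 100 000
= 001011011000100000


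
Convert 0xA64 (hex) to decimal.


Positional values:
Position 0: 4 × 16^0 = 4 × 1 = 4
Position 1: 6 × 16^1 = 6 × 16 = 96
Position 2: A × 16^2 = 10 × 256 = 2560
Sum = 4 + 96 + 2560
= 2660


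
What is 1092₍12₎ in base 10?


Positional values (base 12):
  2 × 12^0 = 2 × 1 = 2
  9 × 12^1 = 9 × 12 = 108
  0 × 12^2 = 0 × 144 = 0
  1 × 12^3 = 1 × 1728 = 1728
Sum = 2 + 108 + 0 + 1728
= 1838


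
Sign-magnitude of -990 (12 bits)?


Sign bit: 1 (negative)
Magnitude: 990 = 01111011110
= 101111011110


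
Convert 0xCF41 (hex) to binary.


Each hex digit → 4 binary bits:
  C = 1100
  F = 1111
  4 = 0100
  1 = 0001
Concatenate: 1100 1111 0100 0001
= 1100111101000001


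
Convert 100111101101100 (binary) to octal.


Group into 3-bit groups: 100111101101100
  100 = 4
  111 = 7
  101 = 5
  101 = 5
  100 = 4
= 0o47554


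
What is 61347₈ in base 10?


Positional values:
Position 0: 7 × 8^0 = 7
Position 1: 4 × 8^1 = 32
Position 2: 3 × 8^2 = 192
Position 3: 1 × 8^3 = 512
Position 4: 6 × 8^4 = 24576
Sum = 7 + 32 + 192 + 512 + 24576
= 25319


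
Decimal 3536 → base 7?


Divide by 7 repeatedly:
3536 ÷ 7 = 505 remainder 1
505 ÷ 7 = 72 remainder 1
72 ÷ 7 = 10 remainder 2
10 ÷ 7 = 1 remainder 3
1 ÷ 7 = 0 remainder 1
Reading remainders bottom-up:
= 13211


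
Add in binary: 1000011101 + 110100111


Align and add column by column (LSB to MSB, carry propagating):
  01000011101
+ 00110100111
  -----------
  col 0: 1 + 1 + 0 (carry in) = 2 → bit 0, carry out 1
  col 1: 0 + 1 + 1 (carry in) = 2 → bit 0, carry out 1
  col 2: 1 + 1 + 1 (carry in) = 3 → bit 1, carry out 1
  col 3: 1 + 0 + 1 (carry in) = 2 → bit 0, carry out 1
  col 4: 1 + 0 + 1 (carry in) = 2 → bit 0, carry out 1
  col 5: 0 + 1 + 1 (carry in) = 2 → bit 0, carry out 1
  col 6: 0 + 0 + 1 (carry in) = 1 → bit 1, carry out 0
  col 7: 0 + 1 + 0 (carry in) = 1 → bit 1, carry out 0
  col 8: 0 + 1 + 0 (carry in) = 1 → bit 1, carry out 0
  col 9: 1 + 0 + 0 (carry in) = 1 → bit 1, carry out 0
  col 10: 0 + 0 + 0 (carry in) = 0 → bit 0, carry out 0
Reading bits MSB→LSB: 01111000100
Strip leading zeros: 1111000100
= 1111000100


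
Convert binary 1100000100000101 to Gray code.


Binary: 1100000100000101
Gray code: G = B XOR (B >> 1)
B >> 1 = 0110000010000010
1100000100000101 XOR 0110000010000010:
  1 XOR 0 = 1
  1 XOR 1 = 0
  0 XOR 1 = 1
  0 XOR 0 = 0
  0 XOR 0 = 0
  0 XOR 0 = 0
  0 XOR 0 = 0
  1 XOR 0 = 1
  0 XOR 1 = 1
  0 XOR 0 = 0
  0 XOR 0 = 0
  0 XOR 0 = 0
  0 XOR 0 = 0
  1 XOR 0 = 1
  0 XOR 1 = 1
  1 XOR 0 = 1
= 1010000110000111


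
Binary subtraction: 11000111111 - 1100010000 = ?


Align and subtract column by column (LSB to MSB, borrowing when needed):
  11000111111
- 01100010000
  -----------
  col 0: (1 - 0 borrow-in) - 0 → 1 - 0 = 1, borrow out 0
  col 1: (1 - 0 borrow-in) - 0 → 1 - 0 = 1, borrow out 0
  col 2: (1 - 0 borrow-in) - 0 → 1 - 0 = 1, borrow out 0
  col 3: (1 - 0 borrow-in) - 0 → 1 - 0 = 1, borrow out 0
  col 4: (1 - 0 borrow-in) - 1 → 1 - 1 = 0, borrow out 0
  col 5: (1 - 0 borrow-in) - 0 → 1 - 0 = 1, borrow out 0
  col 6: (0 - 0 borrow-in) - 0 → 0 - 0 = 0, borrow out 0
  col 7: (0 - 0 borrow-in) - 0 → 0 - 0 = 0, borrow out 0
  col 8: (0 - 0 borrow-in) - 1 → borrow from next column: (0+2) - 1 = 1, borrow out 1
  col 9: (1 - 1 borrow-in) - 1 → borrow from next column: (0+2) - 1 = 1, borrow out 1
  col 10: (1 - 1 borrow-in) - 0 → 0 - 0 = 0, borrow out 0
Reading bits MSB→LSB: 01100101111
Strip leading zeros: 1100101111
= 1100101111


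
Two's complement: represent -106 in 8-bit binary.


Original: 01101010
Step 1 - Invert all bits: 10010101
Step 2 - Add 1: 10010101 + 1
= 10010110 (represents -106)


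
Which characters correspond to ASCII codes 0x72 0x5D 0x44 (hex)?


Codes (hex): 0x72 0x5D 0x44
Per-code ASCII lookup:
  0x72 = 114  (range 97-122: lowercase, 114 - 97 = 17) → 'r'
  0x5D = 93  (special character) → ']'
  0x44 = 68  (range 65-90: uppercase, 68 - 65 = 3) → 'D'
= 'r]D'


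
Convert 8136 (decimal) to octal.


Divide by 8 repeatedly:
8136 ÷ 8 = 1017 remainder 0
1017 ÷ 8 = 127 remainder 1
127 ÷ 8 = 15 remainder 7
15 ÷ 8 = 1 remainder 7
1 ÷ 8 = 0 remainder 1
Reading remainders bottom-up:
= 0o17710


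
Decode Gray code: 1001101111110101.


Gray code: 1001101111110101
MSB stays the same: 1
Each subsequent bit = prev_binary XOR current_gray:
  B[1] = 1 XOR 0 = 1
  B[2] = 1 XOR 0 = 1
  B[3] = 1 XOR 1 = 0
  B[4] = 0 XOR 1 = 1
  B[5] = 1 XOR 0 = 1
  B[6] = 1 XOR 1 = 0
  B[7] = 0 XOR 1 = 1
  B[8] = 1 XOR 1 = 0
  B[9] = 0 XOR 1 = 1
  B[10] = 1 XOR 1 = 0
  B[11] = 0 XOR 1 = 1
  B[12] = 1 XOR 0 = 1
  B[13] = 1 XOR 1 = 0
  B[14] = 0 XOR 0 = 0
  B[15] = 0 XOR 1 = 1
= 1110110101011001 (60761 decimal)


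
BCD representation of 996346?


Each digit → 4-bit binary:
  9 → 1001
  9 → 1001
  6 → 0110
  3 → 0011
  4 → 0100
  6 → 0110
= 1001 1001 0110 0011 0100 0110


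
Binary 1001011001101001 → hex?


Group into 4-bit nibbles: 1001011001101001
  1001 = 9
  0110 = 6
  0110 = 6
  1001 = 9
= 0x9669


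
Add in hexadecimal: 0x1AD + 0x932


Align and add column by column (LSB to MSB, each column mod 16 with carry):
  01AD
+ 0932
  ----
  col 0: D(13) + 2(2) + 0 (carry in) = 15 → F(15), carry out 0
  col 1: A(10) + 3(3) + 0 (carry in) = 13 → D(13), carry out 0
  col 2: 1(1) + 9(9) + 0 (carry in) = 10 → A(10), carry out 0
  col 3: 0(0) + 0(0) + 0 (carry in) = 0 → 0(0), carry out 0
Reading digits MSB→LSB: 0ADF
Strip leading zeros: ADF
= 0xADF


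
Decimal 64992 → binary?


Divide by 2 repeatedly:
64992 ÷ 2 = 32496 remainder 0
32496 ÷ 2 = 16248 remainder 0
16248 ÷ 2 = 8124 remainder 0
8124 ÷ 2 = 4062 remainder 0
4062 ÷ 2 = 2031 remainder 0
2031 ÷ 2 = 1015 remainder 1
1015 ÷ 2 = 507 remainder 1
507 ÷ 2 = 253 remainder 1
253 ÷ 2 = 126 remainder 1
126 ÷ 2 = 63 remainder 0
63 ÷ 2 = 31 remainder 1
31 ÷ 2 = 15 remainder 1
15 ÷ 2 = 7 remainder 1
7 ÷ 2 = 3 remainder 1
3 ÷ 2 = 1 remainder 1
1 ÷ 2 = 0 remainder 1
Reading remainders bottom-up:
= 1111110111100000


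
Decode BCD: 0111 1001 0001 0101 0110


Each 4-bit group → digit:
  0111 → 7
  1001 → 9
  0001 → 1
  0101 → 5
  0110 → 6
= 79156


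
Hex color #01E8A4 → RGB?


Hex: #01E8A4
R = 01₁₆ = 1
G = E8₁₆ = 232
B = A4₁₆ = 164
= RGB(1, 232, 164)


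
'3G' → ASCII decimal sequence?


String: '3G'  (2 characters)
Per-character ASCII lookup:
  '3': digits start at 48: '3' = 48 + 3 = 51
  'G': uppercase starts at 65: 'G' = 65 + 6 = 71
= 51 71


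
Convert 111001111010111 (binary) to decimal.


Positional values:
Bit 0: 1 × 2^0 = 1
Bit 1: 1 × 2^1 = 2
Bit 2: 1 × 2^2 = 4
Bit 4: 1 × 2^4 = 16
Bit 6: 1 × 2^6 = 64
Bit 7: 1 × 2^7 = 128
Bit 8: 1 × 2^8 = 256
Bit 9: 1 × 2^9 = 512
Bit 12: 1 × 2^12 = 4096
Bit 13: 1 × 2^13 = 8192
Bit 14: 1 × 2^14 = 16384
Sum = 1 + 2 + 4 + 16 + 64 + 128 + 256 + 512 + 4096 + 8192 + 16384
= 29655


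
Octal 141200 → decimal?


Positional values:
Position 0: 0 × 8^0 = 0
Position 1: 0 × 8^1 = 0
Position 2: 2 × 8^2 = 128
Position 3: 1 × 8^3 = 512
Position 4: 4 × 8^4 = 16384
Position 5: 1 × 8^5 = 32768
Sum = 0 + 0 + 128 + 512 + 16384 + 32768
= 49792


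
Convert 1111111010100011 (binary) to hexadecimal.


Group into 4-bit nibbles: 1111111010100011
  1111 = F
  1110 = E
  1010 = A
  0011 = 3
= 0xFEA3


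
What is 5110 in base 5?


Divide by 5 repeatedly:
5110 ÷ 5 = 1022 remainder 0
1022 ÷ 5 = 204 remainder 2
204 ÷ 5 = 40 remainder 4
40 ÷ 5 = 8 remainder 0
8 ÷ 5 = 1 remainder 3
1 ÷ 5 = 0 remainder 1
Reading remainders bottom-up:
= 130420


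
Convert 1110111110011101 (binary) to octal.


Group into 3-bit groups: 001110111110011101
  001 = 1
  110 = 6
  111 = 7
  110 = 6
  011 = 3
  101 = 5
= 0o167635


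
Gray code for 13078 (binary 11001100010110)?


Binary: 11001100010110
Gray code: G = B XOR (B >> 1)
B >> 1 = 01100110001011
11001100010110 XOR 01100110001011:
  1 XOR 0 = 1
  1 XOR 1 = 0
  0 XOR 1 = 1
  0 XOR 0 = 0
  1 XOR 0 = 1
  1 XOR 1 = 0
  0 XOR 1 = 1
  0 XOR 0 = 0
  0 XOR 0 = 0
  1 XOR 0 = 1
  0 XOR 1 = 1
  1 XOR 0 = 1
  1 XOR 1 = 0
  0 XOR 1 = 1
= 10101010011101


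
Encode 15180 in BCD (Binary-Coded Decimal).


Each digit → 4-bit binary:
  1 → 0001
  5 → 0101
  1 → 0001
  8 → 1000
  0 → 0000
= 0001 0101 0001 1000 0000


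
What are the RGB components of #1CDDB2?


Hex: #1CDDB2
R = 1C₁₆ = 28
G = DD₁₆ = 221
B = B2₁₆ = 178
= RGB(28, 221, 178)


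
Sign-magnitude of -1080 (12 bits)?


Sign bit: 1 (negative)
Magnitude: 1080 = 10000111000
= 110000111000


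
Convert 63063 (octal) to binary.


Each octal digit → 3 binary bits:
  6 = 110
  3 = 011
  0 = 000
  6 = 110
  3 = 011
Concatenate: 110 011 000 110 011
= 110011000110011


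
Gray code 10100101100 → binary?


Gray code: 10100101100
MSB stays the same: 1
Each subsequent bit = prev_binary XOR current_gray:
  B[1] = 1 XOR 0 = 1
  B[2] = 1 XOR 1 = 0
  B[3] = 0 XOR 0 = 0
  B[4] = 0 XOR 0 = 0
  B[5] = 0 XOR 1 = 1
  B[6] = 1 XOR 0 = 1
  B[7] = 1 XOR 1 = 0
  B[8] = 0 XOR 1 = 1
  B[9] = 1 XOR 0 = 1
  B[10] = 1 XOR 0 = 1
= 11000110111 (1591 decimal)


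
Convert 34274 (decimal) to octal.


Divide by 8 repeatedly:
34274 ÷ 8 = 4284 remainder 2
4284 ÷ 8 = 535 remainder 4
535 ÷ 8 = 66 remainder 7
66 ÷ 8 = 8 remainder 2
8 ÷ 8 = 1 remainder 0
1 ÷ 8 = 0 remainder 1
Reading remainders bottom-up:
= 0o102742


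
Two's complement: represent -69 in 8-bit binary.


Original: 01000101
Step 1 - Invert all bits: 10111010
Step 2 - Add 1: 10111010 + 1
= 10111011 (represents -69)


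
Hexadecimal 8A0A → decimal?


Positional values:
Position 0: A × 16^0 = 10 × 1 = 10
Position 1: 0 × 16^1 = 0 × 16 = 0
Position 2: A × 16^2 = 10 × 256 = 2560
Position 3: 8 × 16^3 = 8 × 4096 = 32768
Sum = 10 + 0 + 2560 + 32768
= 35338


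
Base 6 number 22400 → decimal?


Positional values (base 6):
  0 × 6^0 = 0 × 1 = 0
  0 × 6^1 = 0 × 6 = 0
  4 × 6^2 = 4 × 36 = 144
  2 × 6^3 = 2 × 216 = 432
  2 × 6^4 = 2 × 1296 = 2592
Sum = 0 + 0 + 144 + 432 + 2592
= 3168


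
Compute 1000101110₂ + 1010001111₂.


Align and add column by column (LSB to MSB, carry propagating):
  01000101110
+ 01010001111
  -----------
  col 0: 0 + 1 + 0 (carry in) = 1 → bit 1, carry out 0
  col 1: 1 + 1 + 0 (carry in) = 2 → bit 0, carry out 1
  col 2: 1 + 1 + 1 (carry in) = 3 → bit 1, carry out 1
  col 3: 1 + 1 + 1 (carry in) = 3 → bit 1, carry out 1
  col 4: 0 + 0 + 1 (carry in) = 1 → bit 1, carry out 0
  col 5: 1 + 0 + 0 (carry in) = 1 → bit 1, carry out 0
  col 6: 0 + 0 + 0 (carry in) = 0 → bit 0, carry out 0
  col 7: 0 + 1 + 0 (carry in) = 1 → bit 1, carry out 0
  col 8: 0 + 0 + 0 (carry in) = 0 → bit 0, carry out 0
  col 9: 1 + 1 + 0 (carry in) = 2 → bit 0, carry out 1
  col 10: 0 + 0 + 1 (carry in) = 1 → bit 1, carry out 0
Reading bits MSB→LSB: 10010111101
Strip leading zeros: 10010111101
= 10010111101


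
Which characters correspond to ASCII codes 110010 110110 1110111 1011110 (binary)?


Codes (binary): 110010 110110 1110111 1011110
Per-code ASCII lookup:
  110010 = 50  (range 48-57: digits, 50 - 48 = 2) → '2'
  110110 = 54  (range 48-57: digits, 54 - 48 = 6) → '6'
  1110111 = 119  (range 97-122: lowercase, 119 - 97 = 22) → 'w'
  1011110 = 94  (special character) → '^'
= '26w^'


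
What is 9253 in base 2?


Divide by 2 repeatedly:
9253 ÷ 2 = 4626 remainder 1
4626 ÷ 2 = 2313 remainder 0
2313 ÷ 2 = 1156 remainder 1
1156 ÷ 2 = 578 remainder 0
578 ÷ 2 = 289 remainder 0
289 ÷ 2 = 144 remainder 1
144 ÷ 2 = 72 remainder 0
72 ÷ 2 = 36 remainder 0
36 ÷ 2 = 18 remainder 0
18 ÷ 2 = 9 remainder 0
9 ÷ 2 = 4 remainder 1
4 ÷ 2 = 2 remainder 0
2 ÷ 2 = 1 remainder 0
1 ÷ 2 = 0 remainder 1
Reading remainders bottom-up:
= 10010000100101


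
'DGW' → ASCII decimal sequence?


String: 'DGW'  (3 characters)
Per-character ASCII lookup:
  'D': uppercase starts at 65: 'D' = 65 + 3 = 68
  'G': uppercase starts at 65: 'G' = 65 + 6 = 71
  'W': uppercase starts at 65: 'W' = 65 + 22 = 87
= 68 71 87


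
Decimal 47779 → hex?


Divide by 16 repeatedly:
47779 ÷ 16 = 2986 remainder 3 (3)
2986 ÷ 16 = 186 remainder 10 (A)
186 ÷ 16 = 11 remainder 10 (A)
11 ÷ 16 = 0 remainder 11 (B)
Reading remainders bottom-up:
= 0xBAA3


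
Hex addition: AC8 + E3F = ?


Align and add column by column (LSB to MSB, each column mod 16 with carry):
  0AC8
+ 0E3F
  ----
  col 0: 8(8) + F(15) + 0 (carry in) = 23 → 7(7), carry out 1
  col 1: C(12) + 3(3) + 1 (carry in) = 16 → 0(0), carry out 1
  col 2: A(10) + E(14) + 1 (carry in) = 25 → 9(9), carry out 1
  col 3: 0(0) + 0(0) + 1 (carry in) = 1 → 1(1), carry out 0
Reading digits MSB→LSB: 1907
Strip leading zeros: 1907
= 0x1907


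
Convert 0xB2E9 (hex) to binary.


Each hex digit → 4 binary bits:
  B = 1011
  2 = 0010
  E = 1110
  9 = 1001
Concatenate: 1011 0010 1110 1001
= 1011001011101001


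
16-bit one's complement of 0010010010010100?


Original: 0010010010010100
Invert all bits:
  bit 0: 0 → 1
  bit 1: 0 → 1
  bit 2: 1 → 0
  bit 3: 0 → 1
  bit 4: 0 → 1
  bit 5: 1 → 0
  bit 6: 0 → 1
  bit 7: 0 → 1
  bit 8: 1 → 0
  bit 9: 0 → 1
  bit 10: 0 → 1
  bit 11: 1 → 0
  bit 12: 0 → 1
  bit 13: 1 → 0
  bit 14: 0 → 1
  bit 15: 0 → 1
= 1101101101101011


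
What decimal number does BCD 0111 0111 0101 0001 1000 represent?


Each 4-bit group → digit:
  0111 → 7
  0111 → 7
  0101 → 5
  0001 → 1
  1000 → 8
= 77518


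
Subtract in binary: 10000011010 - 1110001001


Align and subtract column by column (LSB to MSB, borrowing when needed):
  10000011010
- 01110001001
  -----------
  col 0: (0 - 0 borrow-in) - 1 → borrow from next column: (0+2) - 1 = 1, borrow out 1
  col 1: (1 - 1 borrow-in) - 0 → 0 - 0 = 0, borrow out 0
  col 2: (0 - 0 borrow-in) - 0 → 0 - 0 = 0, borrow out 0
  col 3: (1 - 0 borrow-in) - 1 → 1 - 1 = 0, borrow out 0
  col 4: (1 - 0 borrow-in) - 0 → 1 - 0 = 1, borrow out 0
  col 5: (0 - 0 borrow-in) - 0 → 0 - 0 = 0, borrow out 0
  col 6: (0 - 0 borrow-in) - 0 → 0 - 0 = 0, borrow out 0
  col 7: (0 - 0 borrow-in) - 1 → borrow from next column: (0+2) - 1 = 1, borrow out 1
  col 8: (0 - 1 borrow-in) - 1 → borrow from next column: (-1+2) - 1 = 0, borrow out 1
  col 9: (0 - 1 borrow-in) - 1 → borrow from next column: (-1+2) - 1 = 0, borrow out 1
  col 10: (1 - 1 borrow-in) - 0 → 0 - 0 = 0, borrow out 0
Reading bits MSB→LSB: 00010010001
Strip leading zeros: 10010001
= 10010001


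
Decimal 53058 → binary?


Divide by 2 repeatedly:
53058 ÷ 2 = 26529 remainder 0
26529 ÷ 2 = 13264 remainder 1
13264 ÷ 2 = 6632 remainder 0
6632 ÷ 2 = 3316 remainder 0
3316 ÷ 2 = 1658 remainder 0
1658 ÷ 2 = 829 remainder 0
829 ÷ 2 = 414 remainder 1
414 ÷ 2 = 207 remainder 0
207 ÷ 2 = 103 remainder 1
103 ÷ 2 = 51 remainder 1
51 ÷ 2 = 25 remainder 1
25 ÷ 2 = 12 remainder 1
12 ÷ 2 = 6 remainder 0
6 ÷ 2 = 3 remainder 0
3 ÷ 2 = 1 remainder 1
1 ÷ 2 = 0 remainder 1
Reading remainders bottom-up:
= 1100111101000010


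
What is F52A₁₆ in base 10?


Positional values:
Position 0: A × 16^0 = 10 × 1 = 10
Position 1: 2 × 16^1 = 2 × 16 = 32
Position 2: 5 × 16^2 = 5 × 256 = 1280
Position 3: F × 16^3 = 15 × 4096 = 61440
Sum = 10 + 32 + 1280 + 61440
= 62762


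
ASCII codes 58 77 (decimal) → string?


Codes (decimal): 58 77
Per-code ASCII lookup:
  58  (special character) → ':'
  77  (range 65-90: uppercase, 77 - 65 = 12) → 'M'
= ':M'


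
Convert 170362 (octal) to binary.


Each octal digit → 3 binary bits:
  1 = 001
  7 = 111
  0 = 000
  3 = 011
  6 = 110
  2 = 010
Concatenate: 001 111 000 011 110 010
= 001111000011110010


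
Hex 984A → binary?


Each hex digit → 4 binary bits:
  9 = 1001
  8 = 1000
  4 = 0100
  A = 1010
Concatenate: 1001 1000 0100 1010
= 1001100001001010


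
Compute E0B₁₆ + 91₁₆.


Align and add column by column (LSB to MSB, each column mod 16 with carry):
  0E0B
+ 0091
  ----
  col 0: B(11) + 1(1) + 0 (carry in) = 12 → C(12), carry out 0
  col 1: 0(0) + 9(9) + 0 (carry in) = 9 → 9(9), carry out 0
  col 2: E(14) + 0(0) + 0 (carry in) = 14 → E(14), carry out 0
  col 3: 0(0) + 0(0) + 0 (carry in) = 0 → 0(0), carry out 0
Reading digits MSB→LSB: 0E9C
Strip leading zeros: E9C
= 0xE9C


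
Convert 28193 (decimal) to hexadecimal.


Divide by 16 repeatedly:
28193 ÷ 16 = 1762 remainder 1 (1)
1762 ÷ 16 = 110 remainder 2 (2)
110 ÷ 16 = 6 remainder 14 (E)
6 ÷ 16 = 0 remainder 6 (6)
Reading remainders bottom-up:
= 0x6E21


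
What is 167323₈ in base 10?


Positional values:
Position 0: 3 × 8^0 = 3
Position 1: 2 × 8^1 = 16
Position 2: 3 × 8^2 = 192
Position 3: 7 × 8^3 = 3584
Position 4: 6 × 8^4 = 24576
Position 5: 1 × 8^5 = 32768
Sum = 3 + 16 + 192 + 3584 + 24576 + 32768
= 61139


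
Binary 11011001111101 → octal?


Group into 3-bit groups: 011011001111101
  011 = 3
  011 = 3
  001 = 1
  111 = 7
  101 = 5
= 0o33175


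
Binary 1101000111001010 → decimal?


Positional values:
Bit 1: 1 × 2^1 = 2
Bit 3: 1 × 2^3 = 8
Bit 6: 1 × 2^6 = 64
Bit 7: 1 × 2^7 = 128
Bit 8: 1 × 2^8 = 256
Bit 12: 1 × 2^12 = 4096
Bit 14: 1 × 2^14 = 16384
Bit 15: 1 × 2^15 = 32768
Sum = 2 + 8 + 64 + 128 + 256 + 4096 + 16384 + 32768
= 53706


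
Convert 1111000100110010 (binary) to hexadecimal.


Group into 4-bit nibbles: 1111000100110010
  1111 = F
  0001 = 1
  0011 = 3
  0010 = 2
= 0xF132


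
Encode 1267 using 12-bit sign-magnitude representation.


Sign bit: 0 (positive)
Magnitude: 1267 = 10011110011
= 010011110011


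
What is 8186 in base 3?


Divide by 3 repeatedly:
8186 ÷ 3 = 2728 remainder 2
2728 ÷ 3 = 909 remainder 1
909 ÷ 3 = 303 remainder 0
303 ÷ 3 = 101 remainder 0
101 ÷ 3 = 33 remainder 2
33 ÷ 3 = 11 remainder 0
11 ÷ 3 = 3 remainder 2
3 ÷ 3 = 1 remainder 0
1 ÷ 3 = 0 remainder 1
Reading remainders bottom-up:
= 102020012


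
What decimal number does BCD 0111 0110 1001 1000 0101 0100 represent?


Each 4-bit group → digit:
  0111 → 7
  0110 → 6
  1001 → 9
  1000 → 8
  0101 → 5
  0100 → 4
= 769854


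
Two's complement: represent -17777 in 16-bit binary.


Original: 0100010101110001
Step 1 - Invert all bits: 1011101010001110
Step 2 - Add 1: 1011101010001110 + 1
= 1011101010001111 (represents -17777)


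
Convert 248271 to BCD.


Each digit → 4-bit binary:
  2 → 0010
  4 → 0100
  8 → 1000
  2 → 0010
  7 → 0111
  1 → 0001
= 0010 0100 1000 0010 0111 0001


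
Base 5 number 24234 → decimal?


Positional values (base 5):
  4 × 5^0 = 4 × 1 = 4
  3 × 5^1 = 3 × 5 = 15
  2 × 5^2 = 2 × 25 = 50
  4 × 5^3 = 4 × 125 = 500
  2 × 5^4 = 2 × 625 = 1250
Sum = 4 + 15 + 50 + 500 + 1250
= 1819


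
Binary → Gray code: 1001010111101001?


Binary: 1001010111101001
Gray code: G = B XOR (B >> 1)
B >> 1 = 0100101011110100
1001010111101001 XOR 0100101011110100:
  1 XOR 0 = 1
  0 XOR 1 = 1
  0 XOR 0 = 0
  1 XOR 0 = 1
  0 XOR 1 = 1
  1 XOR 0 = 1
  0 XOR 1 = 1
  1 XOR 0 = 1
  1 XOR 1 = 0
  1 XOR 1 = 0
  1 XOR 1 = 0
  0 XOR 1 = 1
  1 XOR 0 = 1
  0 XOR 1 = 1
  0 XOR 0 = 0
  1 XOR 0 = 1
= 1101111100011101


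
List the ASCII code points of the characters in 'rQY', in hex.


String: 'rQY'  (3 characters)
Per-character ASCII lookup:
  'r': lowercase starts at 97: 'r' = 97 + 17 = 114 → 0x72
  'Q': uppercase starts at 65: 'Q' = 65 + 16 = 81 → 0x51
  'Y': uppercase starts at 65: 'Y' = 65 + 24 = 89 → 0x59
= 0x72 0x51 0x59


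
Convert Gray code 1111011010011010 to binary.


Gray code: 1111011010011010
MSB stays the same: 1
Each subsequent bit = prev_binary XOR current_gray:
  B[1] = 1 XOR 1 = 0
  B[2] = 0 XOR 1 = 1
  B[3] = 1 XOR 1 = 0
  B[4] = 0 XOR 0 = 0
  B[5] = 0 XOR 1 = 1
  B[6] = 1 XOR 1 = 0
  B[7] = 0 XOR 0 = 0
  B[8] = 0 XOR 1 = 1
  B[9] = 1 XOR 0 = 1
  B[10] = 1 XOR 0 = 1
  B[11] = 1 XOR 1 = 0
  B[12] = 0 XOR 1 = 1
  B[13] = 1 XOR 0 = 1
  B[14] = 1 XOR 1 = 0
  B[15] = 0 XOR 0 = 0
= 1010010011101100 (42220 decimal)


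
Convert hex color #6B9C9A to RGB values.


Hex: #6B9C9A
R = 6B₁₆ = 107
G = 9C₁₆ = 156
B = 9A₁₆ = 154
= RGB(107, 156, 154)


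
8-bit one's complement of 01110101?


Original: 01110101
Invert all bits:
  bit 0: 0 → 1
  bit 1: 1 → 0
  bit 2: 1 → 0
  bit 3: 1 → 0
  bit 4: 0 → 1
  bit 5: 1 → 0
  bit 6: 0 → 1
  bit 7: 1 → 0
= 10001010


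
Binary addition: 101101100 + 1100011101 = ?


Align and add column by column (LSB to MSB, carry propagating):
  00101101100
+ 01100011101
  -----------
  col 0: 0 + 1 + 0 (carry in) = 1 → bit 1, carry out 0
  col 1: 0 + 0 + 0 (carry in) = 0 → bit 0, carry out 0
  col 2: 1 + 1 + 0 (carry in) = 2 → bit 0, carry out 1
  col 3: 1 + 1 + 1 (carry in) = 3 → bit 1, carry out 1
  col 4: 0 + 1 + 1 (carry in) = 2 → bit 0, carry out 1
  col 5: 1 + 0 + 1 (carry in) = 2 → bit 0, carry out 1
  col 6: 1 + 0 + 1 (carry in) = 2 → bit 0, carry out 1
  col 7: 0 + 0 + 1 (carry in) = 1 → bit 1, carry out 0
  col 8: 1 + 1 + 0 (carry in) = 2 → bit 0, carry out 1
  col 9: 0 + 1 + 1 (carry in) = 2 → bit 0, carry out 1
  col 10: 0 + 0 + 1 (carry in) = 1 → bit 1, carry out 0
Reading bits MSB→LSB: 10010001001
Strip leading zeros: 10010001001
= 10010001001


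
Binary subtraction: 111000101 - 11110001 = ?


Align and subtract column by column (LSB to MSB, borrowing when needed):
  111000101
- 011110001
  ---------
  col 0: (1 - 0 borrow-in) - 1 → 1 - 1 = 0, borrow out 0
  col 1: (0 - 0 borrow-in) - 0 → 0 - 0 = 0, borrow out 0
  col 2: (1 - 0 borrow-in) - 0 → 1 - 0 = 1, borrow out 0
  col 3: (0 - 0 borrow-in) - 0 → 0 - 0 = 0, borrow out 0
  col 4: (0 - 0 borrow-in) - 1 → borrow from next column: (0+2) - 1 = 1, borrow out 1
  col 5: (0 - 1 borrow-in) - 1 → borrow from next column: (-1+2) - 1 = 0, borrow out 1
  col 6: (1 - 1 borrow-in) - 1 → borrow from next column: (0+2) - 1 = 1, borrow out 1
  col 7: (1 - 1 borrow-in) - 1 → borrow from next column: (0+2) - 1 = 1, borrow out 1
  col 8: (1 - 1 borrow-in) - 0 → 0 - 0 = 0, borrow out 0
Reading bits MSB→LSB: 011010100
Strip leading zeros: 11010100
= 11010100


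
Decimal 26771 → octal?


Divide by 8 repeatedly:
26771 ÷ 8 = 3346 remainder 3
3346 ÷ 8 = 418 remainder 2
418 ÷ 8 = 52 remainder 2
52 ÷ 8 = 6 remainder 4
6 ÷ 8 = 0 remainder 6
Reading remainders bottom-up:
= 0o64223


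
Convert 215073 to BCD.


Each digit → 4-bit binary:
  2 → 0010
  1 → 0001
  5 → 0101
  0 → 0000
  7 → 0111
  3 → 0011
= 0010 0001 0101 0000 0111 0011


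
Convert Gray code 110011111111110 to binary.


Gray code: 110011111111110
MSB stays the same: 1
Each subsequent bit = prev_binary XOR current_gray:
  B[1] = 1 XOR 1 = 0
  B[2] = 0 XOR 0 = 0
  B[3] = 0 XOR 0 = 0
  B[4] = 0 XOR 1 = 1
  B[5] = 1 XOR 1 = 0
  B[6] = 0 XOR 1 = 1
  B[7] = 1 XOR 1 = 0
  B[8] = 0 XOR 1 = 1
  B[9] = 1 XOR 1 = 0
  B[10] = 0 XOR 1 = 1
  B[11] = 1 XOR 1 = 0
  B[12] = 0 XOR 1 = 1
  B[13] = 1 XOR 1 = 0
  B[14] = 0 XOR 0 = 0
= 100010101010100 (17748 decimal)


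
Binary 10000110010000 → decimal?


Positional values:
Bit 4: 1 × 2^4 = 16
Bit 7: 1 × 2^7 = 128
Bit 8: 1 × 2^8 = 256
Bit 13: 1 × 2^13 = 8192
Sum = 16 + 128 + 256 + 8192
= 8592


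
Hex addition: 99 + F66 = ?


Align and add column by column (LSB to MSB, each column mod 16 with carry):
  0099
+ 0F66
  ----
  col 0: 9(9) + 6(6) + 0 (carry in) = 15 → F(15), carry out 0
  col 1: 9(9) + 6(6) + 0 (carry in) = 15 → F(15), carry out 0
  col 2: 0(0) + F(15) + 0 (carry in) = 15 → F(15), carry out 0
  col 3: 0(0) + 0(0) + 0 (carry in) = 0 → 0(0), carry out 0
Reading digits MSB→LSB: 0FFF
Strip leading zeros: FFF
= 0xFFF
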